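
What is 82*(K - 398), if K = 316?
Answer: -6724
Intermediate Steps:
82*(K - 398) = 82*(316 - 398) = 82*(-82) = -6724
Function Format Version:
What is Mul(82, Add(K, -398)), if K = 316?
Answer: -6724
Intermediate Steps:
Mul(82, Add(K, -398)) = Mul(82, Add(316, -398)) = Mul(82, -82) = -6724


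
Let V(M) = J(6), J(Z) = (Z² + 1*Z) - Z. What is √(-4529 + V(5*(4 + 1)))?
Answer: I*√4493 ≈ 67.03*I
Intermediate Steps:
J(Z) = Z² (J(Z) = (Z² + Z) - Z = (Z + Z²) - Z = Z²)
V(M) = 36 (V(M) = 6² = 36)
√(-4529 + V(5*(4 + 1))) = √(-4529 + 36) = √(-4493) = I*√4493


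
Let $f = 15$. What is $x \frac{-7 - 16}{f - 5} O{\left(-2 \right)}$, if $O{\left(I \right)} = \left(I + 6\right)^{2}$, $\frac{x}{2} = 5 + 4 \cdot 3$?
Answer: $- \frac{6256}{5} \approx -1251.2$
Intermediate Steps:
$x = 34$ ($x = 2 \left(5 + 4 \cdot 3\right) = 2 \left(5 + 12\right) = 2 \cdot 17 = 34$)
$O{\left(I \right)} = \left(6 + I\right)^{2}$
$x \frac{-7 - 16}{f - 5} O{\left(-2 \right)} = 34 \frac{-7 - 16}{15 - 5} \left(6 - 2\right)^{2} = 34 \left(- \frac{23}{10}\right) 4^{2} = 34 \left(\left(-23\right) \frac{1}{10}\right) 16 = 34 \left(- \frac{23}{10}\right) 16 = \left(- \frac{391}{5}\right) 16 = - \frac{6256}{5}$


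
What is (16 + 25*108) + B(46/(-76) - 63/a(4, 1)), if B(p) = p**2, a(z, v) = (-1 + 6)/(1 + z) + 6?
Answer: 4055129/1444 ≈ 2808.3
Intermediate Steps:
a(z, v) = 6 + 5/(1 + z) (a(z, v) = 5/(1 + z) + 6 = 6 + 5/(1 + z))
(16 + 25*108) + B(46/(-76) - 63/a(4, 1)) = (16 + 25*108) + (46/(-76) - 63*(1 + 4)/(11 + 6*4))**2 = (16 + 2700) + (46*(-1/76) - 63*5/(11 + 24))**2 = 2716 + (-23/38 - 63/((1/5)*35))**2 = 2716 + (-23/38 - 63/7)**2 = 2716 + (-23/38 - 63*1/7)**2 = 2716 + (-23/38 - 9)**2 = 2716 + (-365/38)**2 = 2716 + 133225/1444 = 4055129/1444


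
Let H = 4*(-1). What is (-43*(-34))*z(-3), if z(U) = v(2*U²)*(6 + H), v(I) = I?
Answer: 52632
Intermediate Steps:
H = -4
z(U) = 4*U² (z(U) = (2*U²)*(6 - 4) = (2*U²)*2 = 4*U²)
(-43*(-34))*z(-3) = (-43*(-34))*(4*(-3)²) = 1462*(4*9) = 1462*36 = 52632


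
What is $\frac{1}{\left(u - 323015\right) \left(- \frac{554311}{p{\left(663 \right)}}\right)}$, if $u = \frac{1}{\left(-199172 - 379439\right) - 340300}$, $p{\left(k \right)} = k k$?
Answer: $\frac{403924789359}{164531719966367126} \approx 2.455 \cdot 10^{-6}$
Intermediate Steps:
$p{\left(k \right)} = k^{2}$
$u = - \frac{1}{918911}$ ($u = \frac{1}{-578611 - 340300} = \frac{1}{-918911} = - \frac{1}{918911} \approx -1.0882 \cdot 10^{-6}$)
$\frac{1}{\left(u - 323015\right) \left(- \frac{554311}{p{\left(663 \right)}}\right)} = \frac{1}{\left(- \frac{1}{918911} - 323015\right) \left(- \frac{554311}{663^{2}}\right)} = \frac{1}{\left(- \frac{296822036666}{918911}\right) \left(- \frac{554311}{439569}\right)} = - \frac{918911}{296822036666 \left(\left(-554311\right) \frac{1}{439569}\right)} = - \frac{918911}{296822036666 \left(- \frac{554311}{439569}\right)} = \left(- \frac{918911}{296822036666}\right) \left(- \frac{439569}{554311}\right) = \frac{403924789359}{164531719966367126}$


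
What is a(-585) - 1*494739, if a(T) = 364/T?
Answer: -22263283/45 ≈ -4.9474e+5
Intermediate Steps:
a(-585) - 1*494739 = 364/(-585) - 1*494739 = 364*(-1/585) - 494739 = -28/45 - 494739 = -22263283/45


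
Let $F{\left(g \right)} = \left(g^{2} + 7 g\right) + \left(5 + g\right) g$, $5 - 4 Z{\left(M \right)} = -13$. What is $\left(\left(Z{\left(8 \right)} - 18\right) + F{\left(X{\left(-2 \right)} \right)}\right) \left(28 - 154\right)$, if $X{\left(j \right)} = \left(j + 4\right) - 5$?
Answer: $3969$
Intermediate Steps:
$X{\left(j \right)} = -1 + j$ ($X{\left(j \right)} = \left(4 + j\right) - 5 = -1 + j$)
$Z{\left(M \right)} = \frac{9}{2}$ ($Z{\left(M \right)} = \frac{5}{4} - - \frac{13}{4} = \frac{5}{4} + \frac{13}{4} = \frac{9}{2}$)
$F{\left(g \right)} = g^{2} + 7 g + g \left(5 + g\right)$ ($F{\left(g \right)} = \left(g^{2} + 7 g\right) + g \left(5 + g\right) = g^{2} + 7 g + g \left(5 + g\right)$)
$\left(\left(Z{\left(8 \right)} - 18\right) + F{\left(X{\left(-2 \right)} \right)}\right) \left(28 - 154\right) = \left(\left(\frac{9}{2} - 18\right) + 2 \left(-1 - 2\right) \left(6 - 3\right)\right) \left(28 - 154\right) = \left(\left(\frac{9}{2} - 18\right) + 2 \left(-3\right) \left(6 - 3\right)\right) \left(-126\right) = \left(- \frac{27}{2} + 2 \left(-3\right) 3\right) \left(-126\right) = \left(- \frac{27}{2} - 18\right) \left(-126\right) = \left(- \frac{63}{2}\right) \left(-126\right) = 3969$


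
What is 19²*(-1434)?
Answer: -517674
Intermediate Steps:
19²*(-1434) = 361*(-1434) = -517674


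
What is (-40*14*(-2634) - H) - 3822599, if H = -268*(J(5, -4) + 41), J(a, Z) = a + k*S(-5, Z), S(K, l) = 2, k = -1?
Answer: -2335767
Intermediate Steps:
J(a, Z) = -2 + a (J(a, Z) = a - 1*2 = a - 2 = -2 + a)
H = -11792 (H = -268*((-2 + 5) + 41) = -268*(3 + 41) = -268*44 = -11792)
(-40*14*(-2634) - H) - 3822599 = (-40*14*(-2634) - 1*(-11792)) - 3822599 = (-560*(-2634) + 11792) - 3822599 = (1475040 + 11792) - 3822599 = 1486832 - 3822599 = -2335767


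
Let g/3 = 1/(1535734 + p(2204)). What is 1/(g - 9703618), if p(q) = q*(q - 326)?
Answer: -5674846/55066537792825 ≈ -1.0305e-7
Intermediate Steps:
p(q) = q*(-326 + q)
g = 3/5674846 (g = 3/(1535734 + 2204*(-326 + 2204)) = 3/(1535734 + 2204*1878) = 3/(1535734 + 4139112) = 3/5674846 ≈ 5.2865e-7)
1/(g - 9703618) = 1/(3/5674846 - 9703618) = 1/(-55066537792825/5674846) = -5674846/55066537792825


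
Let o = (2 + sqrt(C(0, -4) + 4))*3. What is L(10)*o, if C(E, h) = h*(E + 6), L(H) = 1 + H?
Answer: 66 + 66*I*sqrt(5) ≈ 66.0 + 147.58*I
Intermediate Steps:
C(E, h) = h*(6 + E)
o = 6 + 6*I*sqrt(5) (o = (2 + sqrt(-4*(6 + 0) + 4))*3 = (2 + sqrt(-4*6 + 4))*3 = (2 + sqrt(-24 + 4))*3 = (2 + sqrt(-20))*3 = (2 + 2*I*sqrt(5))*3 = 6 + 6*I*sqrt(5) ≈ 6.0 + 13.416*I)
L(10)*o = (1 + 10)*(6 + 6*I*sqrt(5)) = 11*(6 + 6*I*sqrt(5)) = 66 + 66*I*sqrt(5)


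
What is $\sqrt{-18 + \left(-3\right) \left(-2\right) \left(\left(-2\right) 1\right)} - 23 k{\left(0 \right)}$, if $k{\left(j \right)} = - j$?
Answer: $i \sqrt{30} \approx 5.4772 i$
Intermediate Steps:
$\sqrt{-18 + \left(-3\right) \left(-2\right) \left(\left(-2\right) 1\right)} - 23 k{\left(0 \right)} = \sqrt{-18 + \left(-3\right) \left(-2\right) \left(\left(-2\right) 1\right)} - 23 \left(\left(-1\right) 0\right) = \sqrt{-18 + 6 \left(-2\right)} - 0 = \sqrt{-18 - 12} + 0 = \sqrt{-30} + 0 = i \sqrt{30} + 0 = i \sqrt{30}$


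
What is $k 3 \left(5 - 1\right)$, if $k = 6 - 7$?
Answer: $-12$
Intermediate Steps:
$k = -1$ ($k = 6 - 7 = -1$)
$k 3 \left(5 - 1\right) = \left(-1\right) 3 \left(5 - 1\right) = - 3 \left(5 - 1\right) = \left(-3\right) 4 = -12$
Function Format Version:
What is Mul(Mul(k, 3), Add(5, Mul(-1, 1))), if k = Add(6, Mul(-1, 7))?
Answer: -12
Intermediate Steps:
k = -1 (k = Add(6, -7) = -1)
Mul(Mul(k, 3), Add(5, Mul(-1, 1))) = Mul(Mul(-1, 3), Add(5, Mul(-1, 1))) = Mul(-3, Add(5, -1)) = Mul(-3, 4) = -12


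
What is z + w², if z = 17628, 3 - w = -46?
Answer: 20029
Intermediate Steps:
w = 49 (w = 3 - 1*(-46) = 3 + 46 = 49)
z + w² = 17628 + 49² = 17628 + 2401 = 20029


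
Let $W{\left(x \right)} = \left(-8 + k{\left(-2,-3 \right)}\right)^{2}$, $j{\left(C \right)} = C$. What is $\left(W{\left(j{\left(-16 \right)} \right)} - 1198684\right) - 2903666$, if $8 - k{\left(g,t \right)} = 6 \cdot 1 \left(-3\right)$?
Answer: $-4102026$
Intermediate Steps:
$k{\left(g,t \right)} = 26$ ($k{\left(g,t \right)} = 8 - 6 \cdot 1 \left(-3\right) = 8 - 6 \left(-3\right) = 8 - -18 = 8 + 18 = 26$)
$W{\left(x \right)} = 324$ ($W{\left(x \right)} = \left(-8 + 26\right)^{2} = 18^{2} = 324$)
$\left(W{\left(j{\left(-16 \right)} \right)} - 1198684\right) - 2903666 = \left(324 - 1198684\right) - 2903666 = -1198360 - 2903666 = -4102026$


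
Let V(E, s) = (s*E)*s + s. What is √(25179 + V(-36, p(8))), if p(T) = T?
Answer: 7*√467 ≈ 151.27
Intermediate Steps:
V(E, s) = s + E*s² (V(E, s) = (E*s)*s + s = E*s² + s = s + E*s²)
√(25179 + V(-36, p(8))) = √(25179 + 8*(1 - 36*8)) = √(25179 + 8*(1 - 288)) = √(25179 + 8*(-287)) = √(25179 - 2296) = √22883 = 7*√467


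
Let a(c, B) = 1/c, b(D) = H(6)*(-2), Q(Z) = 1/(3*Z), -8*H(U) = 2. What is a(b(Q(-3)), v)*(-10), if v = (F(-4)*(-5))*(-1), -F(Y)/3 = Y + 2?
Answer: -20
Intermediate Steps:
H(U) = -¼ (H(U) = -⅛*2 = -¼)
F(Y) = -6 - 3*Y (F(Y) = -3*(Y + 2) = -3*(2 + Y) = -6 - 3*Y)
Q(Z) = 1/(3*Z)
b(D) = ½ (b(D) = -¼*(-2) = ½)
v = 30 (v = ((-6 - 3*(-4))*(-5))*(-1) = ((-6 + 12)*(-5))*(-1) = (6*(-5))*(-1) = -30*(-1) = 30)
a(b(Q(-3)), v)*(-10) = -10/(½) = 2*(-10) = -20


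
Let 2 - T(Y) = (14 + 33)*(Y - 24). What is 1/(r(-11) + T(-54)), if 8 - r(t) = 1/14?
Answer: 14/51463 ≈ 0.00027204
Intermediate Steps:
r(t) = 111/14 (r(t) = 8 - 1/14 = 111/14)
T(Y) = 1130 - 47*Y (T(Y) = 2 - (14 + 33)*(Y - 24) = 2 - 47*(-24 + Y) = 2 - (-1128 + 47*Y) = 2 + (1128 - 47*Y) = 1130 - 47*Y)
1/(r(-11) + T(-54)) = 1/(111/14 + (1130 - 47*(-54))) = 1/(111/14 + (1130 + 2538)) = 1/(111/14 + 3668) = 1/(51463/14) = 14/51463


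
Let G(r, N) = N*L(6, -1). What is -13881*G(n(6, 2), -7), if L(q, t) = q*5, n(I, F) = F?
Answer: 2915010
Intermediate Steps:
L(q, t) = 5*q
G(r, N) = 30*N (G(r, N) = N*(5*6) = N*30 = 30*N)
-13881*G(n(6, 2), -7) = -416430*(-7) = -13881*(-210) = 2915010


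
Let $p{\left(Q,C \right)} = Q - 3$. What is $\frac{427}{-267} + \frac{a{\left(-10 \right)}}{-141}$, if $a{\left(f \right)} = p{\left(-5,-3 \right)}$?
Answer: $- \frac{19357}{12549} \approx -1.5425$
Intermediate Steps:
$p{\left(Q,C \right)} = -3 + Q$
$a{\left(f \right)} = -8$ ($a{\left(f \right)} = -3 - 5 = -8$)
$\frac{427}{-267} + \frac{a{\left(-10 \right)}}{-141} = \frac{427}{-267} - \frac{8}{-141} = 427 \left(- \frac{1}{267}\right) - - \frac{8}{141} = - \frac{427}{267} + \frac{8}{141} = - \frac{19357}{12549}$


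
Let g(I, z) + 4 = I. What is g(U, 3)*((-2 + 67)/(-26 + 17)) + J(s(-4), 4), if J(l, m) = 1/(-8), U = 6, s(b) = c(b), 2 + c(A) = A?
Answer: -1049/72 ≈ -14.569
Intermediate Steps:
c(A) = -2 + A
s(b) = -2 + b
g(I, z) = -4 + I
J(l, m) = -⅛
g(U, 3)*((-2 + 67)/(-26 + 17)) + J(s(-4), 4) = (-4 + 6)*((-2 + 67)/(-26 + 17)) - ⅛ = 2*(65/(-9)) - ⅛ = 2*(65*(-⅑)) - ⅛ = 2*(-65/9) - ⅛ = -130/9 - ⅛ = -1049/72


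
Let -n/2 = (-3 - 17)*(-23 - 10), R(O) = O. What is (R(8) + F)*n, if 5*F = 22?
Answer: -16368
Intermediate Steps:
F = 22/5 (F = (⅕)*22 = 22/5 ≈ 4.4000)
n = -1320 (n = -2*(-3 - 17)*(-23 - 10) = -(-40)*(-33) = -2*660 = -1320)
(R(8) + F)*n = (8 + 22/5)*(-1320) = (62/5)*(-1320) = -16368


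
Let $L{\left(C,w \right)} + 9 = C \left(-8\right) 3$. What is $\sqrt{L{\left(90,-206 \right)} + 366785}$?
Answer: $2 \sqrt{91154} \approx 603.83$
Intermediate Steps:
$L{\left(C,w \right)} = -9 - 24 C$ ($L{\left(C,w \right)} = -9 + C \left(-8\right) 3 = -9 + - 8 C 3 = -9 - 24 C$)
$\sqrt{L{\left(90,-206 \right)} + 366785} = \sqrt{\left(-9 - 2160\right) + 366785} = \sqrt{-2169 + 366785} = \sqrt{364616} = 2 \sqrt{91154}$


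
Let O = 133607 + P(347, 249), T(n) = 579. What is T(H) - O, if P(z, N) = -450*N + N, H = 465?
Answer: -21227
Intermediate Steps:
P(z, N) = -449*N
O = 21806 (O = 133607 - 449*249 = 133607 - 111801 = 21806)
T(H) - O = 579 - 1*21806 = 579 - 21806 = -21227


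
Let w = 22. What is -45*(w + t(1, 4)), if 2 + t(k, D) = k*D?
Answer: -1080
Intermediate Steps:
t(k, D) = -2 + D*k (t(k, D) = -2 + k*D = -2 + D*k)
-45*(w + t(1, 4)) = -45*(22 + (-2 + 4*1)) = -45*(22 + (-2 + 4)) = -45*(22 + 2) = -45*24 = -1080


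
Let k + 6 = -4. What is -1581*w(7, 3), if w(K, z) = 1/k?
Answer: 1581/10 ≈ 158.10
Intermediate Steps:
k = -10 (k = -6 - 4 = -10)
w(K, z) = -⅒ (w(K, z) = 1/(-10) = -⅒)
-1581*w(7, 3) = -1581*(-⅒) = 1581/10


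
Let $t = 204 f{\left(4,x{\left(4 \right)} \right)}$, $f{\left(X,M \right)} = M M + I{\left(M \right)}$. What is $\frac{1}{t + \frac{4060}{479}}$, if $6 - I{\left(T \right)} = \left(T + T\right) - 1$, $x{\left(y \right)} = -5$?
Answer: $\frac{479}{4108132} \approx 0.0001166$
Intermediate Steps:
$I{\left(T \right)} = 7 - 2 T$ ($I{\left(T \right)} = 6 - \left(\left(T + T\right) - 1\right) = 6 - \left(2 T - 1\right) = 6 - \left(-1 + 2 T\right) = 7 - 2 T$)
$f{\left(X,M \right)} = 7 + M^{2} - 2 M$ ($f{\left(X,M \right)} = M M - \left(-7 + 2 M\right) = M^{2} - \left(-7 + 2 M\right) = 7 + M^{2} - 2 M$)
$t = 8568$ ($t = 204 \left(7 + \left(-5\right)^{2} - -10\right) = 204 \left(7 + 25 + 10\right) = 204 \cdot 42 = 8568$)
$\frac{1}{t + \frac{4060}{479}} = \frac{1}{8568 + \frac{4060}{479}} = \frac{1}{\frac{4108132}{479}} = \frac{479}{4108132}$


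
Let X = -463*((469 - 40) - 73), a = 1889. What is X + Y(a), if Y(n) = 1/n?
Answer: -311360091/1889 ≈ -1.6483e+5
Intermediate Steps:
X = -164828 (X = -463*(429 - 73) = -463*356 = -164828)
X + Y(a) = -164828 + 1/1889 = -311360091/1889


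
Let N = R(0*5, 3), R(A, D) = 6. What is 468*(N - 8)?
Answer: -936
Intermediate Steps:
N = 6
468*(N - 8) = 468*(6 - 8) = 468*(-2) = -936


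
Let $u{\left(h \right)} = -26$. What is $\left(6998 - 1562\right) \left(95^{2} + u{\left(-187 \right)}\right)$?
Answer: $48918564$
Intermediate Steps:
$\left(6998 - 1562\right) \left(95^{2} + u{\left(-187 \right)}\right) = \left(6998 - 1562\right) \left(95^{2} - 26\right) = 5436 \left(9025 - 26\right) = 5436 \cdot 8999 = 48918564$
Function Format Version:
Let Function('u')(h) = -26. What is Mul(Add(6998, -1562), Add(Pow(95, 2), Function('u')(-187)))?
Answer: 48918564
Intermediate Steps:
Mul(Add(6998, -1562), Add(Pow(95, 2), Function('u')(-187))) = Mul(Add(6998, -1562), Add(Pow(95, 2), -26)) = Mul(5436, Add(9025, -26)) = Mul(5436, 8999) = 48918564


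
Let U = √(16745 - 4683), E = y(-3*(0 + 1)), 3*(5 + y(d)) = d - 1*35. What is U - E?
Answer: 53/3 + √12062 ≈ 127.49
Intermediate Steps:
y(d) = -50/3 + d/3 (y(d) = -5 + (d - 1*35)/3 = -5 + (d - 35)/3 = -5 + (-35 + d)/3 = -5 + (-35/3 + d/3) = -50/3 + d/3)
E = -53/3 (E = -50/3 + (-3*(0 + 1))/3 = -50/3 + (-3*1)/3 = -50/3 + (⅓)*(-3) = -50/3 - 1 = -53/3 ≈ -17.667)
U = √12062 ≈ 109.83
U - E = √12062 - 1*(-53/3) = √12062 + 53/3 = 53/3 + √12062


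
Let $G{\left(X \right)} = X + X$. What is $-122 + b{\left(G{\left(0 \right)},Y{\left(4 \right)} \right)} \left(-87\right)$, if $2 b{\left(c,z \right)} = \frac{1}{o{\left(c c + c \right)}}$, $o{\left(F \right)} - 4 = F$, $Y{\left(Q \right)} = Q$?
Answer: $- \frac{1063}{8} \approx -132.88$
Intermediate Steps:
$G{\left(X \right)} = 2 X$
$o{\left(F \right)} = 4 + F$
$b{\left(c,z \right)} = \frac{1}{2 \left(4 + c + c^{2}\right)}$ ($b{\left(c,z \right)} = \frac{1}{2 \left(4 + \left(c c + c\right)\right)} = \frac{1}{2 \left(4 + \left(c^{2} + c\right)\right)} = \frac{1}{2 \left(4 + \left(c + c^{2}\right)\right)} = \frac{1}{2 \left(4 + c + c^{2}\right)}$)
$-122 + b{\left(G{\left(0 \right)},Y{\left(4 \right)} \right)} \left(-87\right) = -122 + \frac{1}{2 \left(4 + 2 \cdot 0 \left(1 + 2 \cdot 0\right)\right)} \left(-87\right) = -122 + \frac{1}{2 \left(4 + 0 \left(1 + 0\right)\right)} \left(-87\right) = -122 + \frac{1}{2 \left(4 + 0 \cdot 1\right)} \left(-87\right) = -122 + \frac{1}{2 \left(4 + 0\right)} \left(-87\right) = -122 + \frac{1}{2 \cdot 4} \left(-87\right) = -122 + \frac{1}{2} \cdot \frac{1}{4} \left(-87\right) = -122 + \frac{1}{8} \left(-87\right) = -122 - \frac{87}{8} = - \frac{1063}{8}$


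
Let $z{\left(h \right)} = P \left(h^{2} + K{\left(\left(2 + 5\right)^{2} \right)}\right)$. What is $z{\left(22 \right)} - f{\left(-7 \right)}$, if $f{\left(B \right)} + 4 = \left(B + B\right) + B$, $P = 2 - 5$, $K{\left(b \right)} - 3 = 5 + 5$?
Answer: $-1466$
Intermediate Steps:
$K{\left(b \right)} = 13$ ($K{\left(b \right)} = 3 + \left(5 + 5\right) = 3 + 10 = 13$)
$P = -3$ ($P = 2 - 5 = -3$)
$z{\left(h \right)} = -39 - 3 h^{2}$ ($z{\left(h \right)} = - 3 \left(h^{2} + 13\right) = - 3 \left(13 + h^{2}\right) = -39 - 3 h^{2}$)
$f{\left(B \right)} = -4 + 3 B$ ($f{\left(B \right)} = -4 + \left(\left(B + B\right) + B\right) = -4 + \left(2 B + B\right) = -4 + 3 B$)
$z{\left(22 \right)} - f{\left(-7 \right)} = \left(-39 - 3 \cdot 22^{2}\right) - \left(-4 + 3 \left(-7\right)\right) = \left(-39 - 1452\right) - \left(-4 - 21\right) = \left(-39 - 1452\right) - -25 = -1491 + 25 = -1466$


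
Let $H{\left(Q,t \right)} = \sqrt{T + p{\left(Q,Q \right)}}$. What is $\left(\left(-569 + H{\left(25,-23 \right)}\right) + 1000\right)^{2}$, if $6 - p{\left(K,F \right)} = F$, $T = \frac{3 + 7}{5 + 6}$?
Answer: $\frac{\left(4741 + i \sqrt{2189}\right)^{2}}{121} \approx 1.8574 \cdot 10^{5} + 3666.4 i$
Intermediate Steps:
$T = \frac{10}{11} \approx 0.90909$
$p{\left(K,F \right)} = 6 - F$
$H{\left(Q,t \right)} = \sqrt{\frac{76}{11} - Q}$ ($H{\left(Q,t \right)} = \sqrt{\frac{10}{11} - \left(-6 + Q\right)} = \sqrt{\frac{76}{11} - Q}$)
$\left(\left(-569 + H{\left(25,-23 \right)}\right) + 1000\right)^{2} = \left(\left(-569 + \frac{\sqrt{836 - 3025}}{11}\right) + 1000\right)^{2} = \left(\left(-569 + \frac{\sqrt{-2189}}{11}\right) + 1000\right)^{2} = \left(\left(-569 + \frac{i \sqrt{2189}}{11}\right) + 1000\right)^{2} = \left(431 + \frac{i \sqrt{2189}}{11}\right)^{2}$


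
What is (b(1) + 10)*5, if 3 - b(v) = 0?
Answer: 65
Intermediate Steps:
b(v) = 3 (b(v) = 3 - 1*0 = 3 + 0 = 3)
(b(1) + 10)*5 = (3 + 10)*5 = 13*5 = 65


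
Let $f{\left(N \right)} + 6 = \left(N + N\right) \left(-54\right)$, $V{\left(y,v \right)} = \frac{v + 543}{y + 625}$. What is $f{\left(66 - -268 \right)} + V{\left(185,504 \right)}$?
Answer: $- \frac{9740711}{270} \approx -36077.0$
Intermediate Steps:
$V{\left(y,v \right)} = \frac{543 + v}{625 + y}$
$f{\left(N \right)} = -6 - 108 N$ ($f{\left(N \right)} = -6 + \left(N + N\right) \left(-54\right) = -6 + 2 N \left(-54\right) = -6 - 108 N$)
$f{\left(66 - -268 \right)} + V{\left(185,504 \right)} = \left(-6 - 108 \left(66 - -268\right)\right) + \frac{543 + 504}{625 + 185} = \left(-6 - 108 \left(66 + 268\right)\right) + \frac{1}{810} \cdot 1047 = \left(-6 - 36072\right) + \frac{1}{810} \cdot 1047 = \left(-6 - 36072\right) + \frac{349}{270} = -36078 + \frac{349}{270} = - \frac{9740711}{270}$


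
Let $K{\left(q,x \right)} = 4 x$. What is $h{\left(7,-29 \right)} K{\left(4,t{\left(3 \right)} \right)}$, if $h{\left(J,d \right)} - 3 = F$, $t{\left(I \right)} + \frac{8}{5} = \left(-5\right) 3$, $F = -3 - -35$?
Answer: $-2324$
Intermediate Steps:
$F = 32$ ($F = -3 + 35 = 32$)
$t{\left(I \right)} = - \frac{83}{5}$ ($t{\left(I \right)} = - \frac{8}{5} - 15 = - \frac{83}{5}$)
$h{\left(J,d \right)} = 35$ ($h{\left(J,d \right)} = 3 + 32 = 35$)
$h{\left(7,-29 \right)} K{\left(4,t{\left(3 \right)} \right)} = 35 \cdot 4 \left(- \frac{83}{5}\right) = 35 \left(- \frac{332}{5}\right) = -2324$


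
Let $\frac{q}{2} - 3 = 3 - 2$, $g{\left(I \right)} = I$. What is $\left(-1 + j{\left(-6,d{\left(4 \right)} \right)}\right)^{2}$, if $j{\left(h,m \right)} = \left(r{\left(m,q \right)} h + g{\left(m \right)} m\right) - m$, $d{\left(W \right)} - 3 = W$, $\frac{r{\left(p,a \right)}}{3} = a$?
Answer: $10609$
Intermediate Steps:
$q = 8$ ($q = 6 + 2 \left(3 - 2\right) = 6 + 2 \cdot 1 = 6 + 2 = 8$)
$r{\left(p,a \right)} = 3 a$
$d{\left(W \right)} = 3 + W$
$j{\left(h,m \right)} = m^{2} - m + 24 h$ ($j{\left(h,m \right)} = \left(3 \cdot 8 h + m m\right) - m = \left(24 h + m^{2}\right) - m = \left(m^{2} + 24 h\right) - m = m^{2} - m + 24 h$)
$\left(-1 + j{\left(-6,d{\left(4 \right)} \right)}\right)^{2} = \left(-1 + \left(\left(3 + 4\right)^{2} - \left(3 + 4\right) + 24 \left(-6\right)\right)\right)^{2} = \left(-1 - \left(151 - 49\right)\right)^{2} = \left(-1 - 102\right)^{2} = \left(-103\right)^{2} = 10609$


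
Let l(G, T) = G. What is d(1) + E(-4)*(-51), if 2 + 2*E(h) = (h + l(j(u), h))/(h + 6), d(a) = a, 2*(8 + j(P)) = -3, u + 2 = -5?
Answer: 1793/8 ≈ 224.13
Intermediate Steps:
u = -7 (u = -2 - 5 = -7)
j(P) = -19/2 (j(P) = -8 + (½)*(-3) = -8 - 3/2 = -19/2)
E(h) = -1 + (-19/2 + h)/(2*(6 + h)) (E(h) = -1 + ((h - 19/2)/(h + 6))/2 = -1 + ((-19/2 + h)/(6 + h))/2 = -1 + (-19/2 + h)/(2*(6 + h)))
d(1) + E(-4)*(-51) = 1 + ((-43 - 2*(-4))/(4*(6 - 4)))*(-51) = 1 + ((¼)*(-43 + 8)/2)*(-51) = 1 + ((¼)*(½)*(-35))*(-51) = 1 - 35/8*(-51) = 1 + 1785/8 = 1793/8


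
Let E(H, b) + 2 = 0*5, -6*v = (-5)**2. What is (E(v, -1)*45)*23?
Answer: -2070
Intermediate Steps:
v = -25/6 (v = -1/6*(-5)**2 = -1/6*25 = -25/6 ≈ -4.1667)
E(H, b) = -2 (E(H, b) = -2 + 0*5 = -2 + 0 = -2)
(E(v, -1)*45)*23 = -2*45*23 = -90*23 = -2070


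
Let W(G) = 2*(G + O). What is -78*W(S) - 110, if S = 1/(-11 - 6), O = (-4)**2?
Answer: -44146/17 ≈ -2596.8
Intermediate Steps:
O = 16
S = -1/17 (S = 1/(-17) = -1/17 ≈ -0.058824)
W(G) = 32 + 2*G (W(G) = 2*(G + 16) = 2*(16 + G) = 32 + 2*G)
-78*W(S) - 110 = -78*(32 + 2*(-1/17)) - 110 = -78*(32 - 2/17) - 110 = -78*542/17 - 110 = -42276/17 - 110 = -44146/17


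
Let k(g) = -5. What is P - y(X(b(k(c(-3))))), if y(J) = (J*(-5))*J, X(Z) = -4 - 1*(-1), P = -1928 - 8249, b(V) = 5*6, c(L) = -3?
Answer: -10132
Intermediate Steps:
b(V) = 30
P = -10177
X(Z) = -3 (X(Z) = -4 + 1 = -3)
y(J) = -5*J² (y(J) = (-5*J)*J = -5*J²)
P - y(X(b(k(c(-3))))) = -10177 - (-5)*(-3)² = -10177 - (-5)*9 = -10177 - 1*(-45) = -10177 + 45 = -10132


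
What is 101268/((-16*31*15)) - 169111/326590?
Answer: -286094183/20248580 ≈ -14.129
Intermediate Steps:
101268/((-16*31*15)) - 169111/326590 = 101268/((-496*15)) - 169111*1/326590 = 101268/(-7440) - 169111/326590 = 101268*(-1/7440) - 169111/326590 = -8439/620 - 169111/326590 = -286094183/20248580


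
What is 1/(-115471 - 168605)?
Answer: -1/284076 ≈ -3.5202e-6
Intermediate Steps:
1/(-115471 - 168605) = 1/(-284076) = -1/284076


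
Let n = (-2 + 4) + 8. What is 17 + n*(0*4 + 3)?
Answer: 47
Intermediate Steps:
n = 10 (n = 2 + 8 = 10)
17 + n*(0*4 + 3) = 17 + 10*(0*4 + 3) = 17 + 10*(0 + 3) = 17 + 10*3 = 17 + 30 = 47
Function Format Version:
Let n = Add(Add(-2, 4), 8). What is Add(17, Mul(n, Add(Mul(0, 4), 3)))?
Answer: 47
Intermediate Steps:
n = 10 (n = Add(2, 8) = 10)
Add(17, Mul(n, Add(Mul(0, 4), 3))) = Add(17, Mul(10, Add(Mul(0, 4), 3))) = Add(17, Mul(10, Add(0, 3))) = Add(17, Mul(10, 3)) = Add(17, 30) = 47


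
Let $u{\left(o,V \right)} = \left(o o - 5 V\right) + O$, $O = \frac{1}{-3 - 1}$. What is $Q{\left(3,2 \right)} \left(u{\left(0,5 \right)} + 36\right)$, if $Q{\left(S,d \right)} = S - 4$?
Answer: $- \frac{43}{4} \approx -10.75$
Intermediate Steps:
$O = - \frac{1}{4}$ ($O = \frac{1}{-4} = - \frac{1}{4} \approx -0.25$)
$u{\left(o,V \right)} = - \frac{1}{4} + o^{2} - 5 V$ ($u{\left(o,V \right)} = \left(o o - 5 V\right) - \frac{1}{4} = \left(o^{2} - 5 V\right) - \frac{1}{4} = - \frac{1}{4} + o^{2} - 5 V$)
$Q{\left(S,d \right)} = -4 + S$ ($Q{\left(S,d \right)} = S - 4 = -4 + S$)
$Q{\left(3,2 \right)} \left(u{\left(0,5 \right)} + 36\right) = \left(-4 + 3\right) \left(\left(- \frac{1}{4} + 0^{2} - 25\right) + 36\right) = - (\left(- \frac{1}{4} + 0 - 25\right) + 36) = - (- \frac{101}{4} + 36) = \left(-1\right) \frac{43}{4} = - \frac{43}{4}$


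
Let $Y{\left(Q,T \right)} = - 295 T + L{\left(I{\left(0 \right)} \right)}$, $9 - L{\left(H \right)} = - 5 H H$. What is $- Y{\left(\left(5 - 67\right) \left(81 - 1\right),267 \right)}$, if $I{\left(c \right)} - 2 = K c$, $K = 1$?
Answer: $78736$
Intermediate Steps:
$I{\left(c \right)} = 2 + c$ ($I{\left(c \right)} = 2 + 1 c = 2 + c$)
$L{\left(H \right)} = 9 + 5 H^{2}$ ($L{\left(H \right)} = 9 - - 5 H H = 9 - - 5 H^{2} = 9 + 5 H^{2}$)
$Y{\left(Q,T \right)} = 29 - 295 T$ ($Y{\left(Q,T \right)} = - 295 T + \left(9 + 5 \left(2 + 0\right)^{2}\right) = - 295 T + \left(9 + 5 \cdot 2^{2}\right) = - 295 T + \left(9 + 5 \cdot 4\right) = - 295 T + \left(9 + 20\right) = - 295 T + 29 = 29 - 295 T$)
$- Y{\left(\left(5 - 67\right) \left(81 - 1\right),267 \right)} = - (29 - 78765) = \left(-1\right) \left(-78736\right) = 78736$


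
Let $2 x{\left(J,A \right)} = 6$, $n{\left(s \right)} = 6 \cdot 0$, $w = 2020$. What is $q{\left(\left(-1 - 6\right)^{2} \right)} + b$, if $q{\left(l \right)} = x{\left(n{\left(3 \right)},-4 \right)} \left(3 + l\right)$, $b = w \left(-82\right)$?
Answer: $-165484$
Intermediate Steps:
$n{\left(s \right)} = 0$
$x{\left(J,A \right)} = 3$ ($x{\left(J,A \right)} = \frac{1}{2} \cdot 6 = 3$)
$b = -165640$ ($b = 2020 \left(-82\right) = -165640$)
$q{\left(l \right)} = 9 + 3 l$ ($q{\left(l \right)} = 3 \left(3 + l\right) = 9 + 3 l$)
$q{\left(\left(-1 - 6\right)^{2} \right)} + b = \left(9 + 3 \left(-1 - 6\right)^{2}\right) - 165640 = \left(9 + 3 \left(-7\right)^{2}\right) - 165640 = \left(9 + 3 \cdot 49\right) - 165640 = \left(9 + 147\right) - 165640 = 156 - 165640 = -165484$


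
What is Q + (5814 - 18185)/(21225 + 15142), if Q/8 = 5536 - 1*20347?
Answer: -4309065467/36367 ≈ -1.1849e+5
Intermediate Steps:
Q = -118488 (Q = 8*(5536 - 1*20347) = 8*(5536 - 20347) = 8*(-14811) = -118488)
Q + (5814 - 18185)/(21225 + 15142) = -118488 + (5814 - 18185)/(21225 + 15142) = -118488 - 12371/36367 = -4309065467/36367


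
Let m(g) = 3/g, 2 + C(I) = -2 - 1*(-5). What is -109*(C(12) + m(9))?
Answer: -436/3 ≈ -145.33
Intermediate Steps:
C(I) = 1 (C(I) = -2 + (-2 - 1*(-5)) = -2 + (-2 + 5) = -2 + 3 = 1)
-109*(C(12) + m(9)) = -109*(1 + 3/9) = -109*(1 + 3*(1/9)) = -109*(1 + 1/3) = -109*4/3 = -436/3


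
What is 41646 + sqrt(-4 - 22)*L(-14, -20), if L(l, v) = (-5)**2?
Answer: 41646 + 25*I*sqrt(26) ≈ 41646.0 + 127.48*I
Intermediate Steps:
L(l, v) = 25
41646 + sqrt(-4 - 22)*L(-14, -20) = 41646 + sqrt(-4 - 22)*25 = 41646 + sqrt(-26)*25 = 41646 + (I*sqrt(26))*25 = 41646 + 25*I*sqrt(26)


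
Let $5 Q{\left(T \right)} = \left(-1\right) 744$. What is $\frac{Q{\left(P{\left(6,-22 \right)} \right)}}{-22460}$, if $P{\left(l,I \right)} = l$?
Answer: $\frac{186}{28075} \approx 0.0066251$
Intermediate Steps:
$Q{\left(T \right)} = - \frac{744}{5}$ ($Q{\left(T \right)} = \frac{\left(-1\right) 744}{5} = \frac{1}{5} \left(-744\right) = - \frac{744}{5}$)
$\frac{Q{\left(P{\left(6,-22 \right)} \right)}}{-22460} = - \frac{744}{5 \left(-22460\right)} = \left(- \frac{744}{5}\right) \left(- \frac{1}{22460}\right) = \frac{186}{28075}$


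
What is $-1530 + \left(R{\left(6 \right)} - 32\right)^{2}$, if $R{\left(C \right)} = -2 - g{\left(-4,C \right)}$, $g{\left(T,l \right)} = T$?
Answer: $-630$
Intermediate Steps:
$R{\left(C \right)} = 2$ ($R{\left(C \right)} = -2 - -4 = -2 + 4 = 2$)
$-1530 + \left(R{\left(6 \right)} - 32\right)^{2} = -1530 + \left(2 - 32\right)^{2} = -1530 + \left(-30\right)^{2} = -1530 + 900 = -630$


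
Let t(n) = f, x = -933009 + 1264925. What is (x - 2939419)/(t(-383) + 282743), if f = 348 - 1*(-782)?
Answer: -2607503/283873 ≈ -9.1855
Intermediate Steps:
x = 331916
f = 1130 (f = 348 + 782 = 1130)
t(n) = 1130
(x - 2939419)/(t(-383) + 282743) = (331916 - 2939419)/(1130 + 282743) = -2607503/283873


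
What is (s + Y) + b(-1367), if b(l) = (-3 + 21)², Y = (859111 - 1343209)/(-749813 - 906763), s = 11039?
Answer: 3137359531/276096 ≈ 11363.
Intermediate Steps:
Y = 80683/276096 (Y = -484098/(-1656576) = -484098*(-1/1656576) = 80683/276096 ≈ 0.29223)
b(l) = 324 (b(l) = 18² = 324)
(s + Y) + b(-1367) = (11039 + 80683/276096) + 324 = 3047904427/276096 + 324 = 3137359531/276096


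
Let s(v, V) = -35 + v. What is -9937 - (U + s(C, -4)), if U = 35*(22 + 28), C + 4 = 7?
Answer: -11655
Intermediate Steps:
C = 3 (C = -4 + 7 = 3)
U = 1750 (U = 35*50 = 1750)
-9937 - (U + s(C, -4)) = -9937 - (1750 + (-35 + 3)) = -9937 - (1750 - 32) = -9937 - 1*1718 = -9937 - 1718 = -11655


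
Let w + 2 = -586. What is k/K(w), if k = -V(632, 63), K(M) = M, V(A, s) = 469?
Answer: 67/84 ≈ 0.79762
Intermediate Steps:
w = -588 (w = -2 - 586 = -588)
k = -469 (k = -1*469 = -469)
k/K(w) = -469/(-588) = -469*(-1/588) = 67/84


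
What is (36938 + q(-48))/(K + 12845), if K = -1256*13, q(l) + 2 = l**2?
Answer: -4360/387 ≈ -11.266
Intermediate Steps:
q(l) = -2 + l**2
K = -16328
(36938 + q(-48))/(K + 12845) = (36938 + (-2 + (-48)**2))/(-16328 + 12845) = (36938 + (-2 + 2304))/(-3483) = (36938 + 2302)*(-1/3483) = 39240*(-1/3483) = -4360/387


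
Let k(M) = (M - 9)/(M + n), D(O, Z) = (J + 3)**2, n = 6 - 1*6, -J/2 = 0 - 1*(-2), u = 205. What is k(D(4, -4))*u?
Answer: -1640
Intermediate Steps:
J = -4 (J = -2*(0 - 1*(-2)) = -2*(0 + 2) = -2*2 = -4)
n = 0 (n = 6 - 6 = 0)
D(O, Z) = 1 (D(O, Z) = (-4 + 3)**2 = (-1)**2 = 1)
k(M) = (-9 + M)/M (k(M) = (M - 9)/(M + 0) = (-9 + M)/M)
k(D(4, -4))*u = ((-9 + 1)/1)*205 = (1*(-8))*205 = -8*205 = -1640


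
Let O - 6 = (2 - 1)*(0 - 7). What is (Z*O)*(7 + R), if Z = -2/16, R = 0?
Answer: 7/8 ≈ 0.87500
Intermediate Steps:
O = -1 (O = 6 + (2 - 1)*(0 - 7) = 6 + 1*(-7) = 6 - 7 = -1)
Z = -⅛ (Z = -2*1/16 = -⅛ ≈ -0.12500)
(Z*O)*(7 + R) = (-⅛*(-1))*(7 + 0) = (⅛)*7 = 7/8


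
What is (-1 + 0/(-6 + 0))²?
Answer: 1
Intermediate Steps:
(-1 + 0/(-6 + 0))² = (-1 + 0/(-6))² = (-1 + 0*(-⅙))² = (-1 + 0)² = (-1)² = 1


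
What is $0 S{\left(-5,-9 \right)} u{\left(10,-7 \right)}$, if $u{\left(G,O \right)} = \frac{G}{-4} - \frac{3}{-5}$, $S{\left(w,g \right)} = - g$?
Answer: $0$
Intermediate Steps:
$u{\left(G,O \right)} = \frac{3}{5} - \frac{G}{4}$ ($u{\left(G,O \right)} = G \left(- \frac{1}{4}\right) - - \frac{3}{5} = - \frac{G}{4} + \frac{3}{5} = \frac{3}{5} - \frac{G}{4}$)
$0 S{\left(-5,-9 \right)} u{\left(10,-7 \right)} = 0 \left(\left(-1\right) \left(-9\right)\right) \left(\frac{3}{5} - \frac{5}{2}\right) = 0 \cdot 9 \left(\frac{3}{5} - \frac{5}{2}\right) = 0 \left(- \frac{19}{10}\right) = 0$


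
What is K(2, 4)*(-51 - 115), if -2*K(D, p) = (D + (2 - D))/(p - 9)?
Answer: -166/5 ≈ -33.200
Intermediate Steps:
K(D, p) = -1/(-9 + p) (K(D, p) = -(D + (2 - D))/(2*(p - 9)) = -1/(-9 + p))
K(2, 4)*(-51 - 115) = (-1/(-9 + 4))*(-51 - 115) = -1/(-5)*(-166) = -1*(-⅕)*(-166) = (⅕)*(-166) = -166/5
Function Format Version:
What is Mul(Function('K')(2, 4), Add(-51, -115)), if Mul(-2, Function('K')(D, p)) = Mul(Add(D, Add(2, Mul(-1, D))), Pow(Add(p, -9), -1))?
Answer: Rational(-166, 5) ≈ -33.200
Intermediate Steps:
Function('K')(D, p) = Mul(-1, Pow(Add(-9, p), -1)) (Function('K')(D, p) = Mul(Rational(-1, 2), Mul(Add(D, Add(2, Mul(-1, D))), Pow(Add(p, -9), -1))) = Mul(Rational(-1, 2), Mul(2, Pow(Add(-9, p), -1))) = Mul(-1, Pow(Add(-9, p), -1)))
Mul(Function('K')(2, 4), Add(-51, -115)) = Mul(Mul(-1, Pow(Add(-9, 4), -1)), Add(-51, -115)) = Mul(Mul(-1, Pow(-5, -1)), -166) = Mul(Mul(-1, Rational(-1, 5)), -166) = Mul(Rational(1, 5), -166) = Rational(-166, 5)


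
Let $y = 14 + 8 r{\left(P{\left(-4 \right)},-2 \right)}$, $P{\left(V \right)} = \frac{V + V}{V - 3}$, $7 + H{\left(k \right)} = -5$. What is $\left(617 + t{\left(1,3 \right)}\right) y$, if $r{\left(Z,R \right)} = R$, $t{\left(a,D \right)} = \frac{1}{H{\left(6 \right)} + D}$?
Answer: $- \frac{11104}{9} \approx -1233.8$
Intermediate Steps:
$H{\left(k \right)} = -12$ ($H{\left(k \right)} = -7 - 5 = -12$)
$P{\left(V \right)} = \frac{2 V}{-3 + V}$
$t{\left(a,D \right)} = \frac{1}{-12 + D}$
$y = -2$ ($y = 14 + 8 \left(-2\right) = 14 - 16 = -2$)
$\left(617 + t{\left(1,3 \right)}\right) y = \left(617 + \frac{1}{-12 + 3}\right) \left(-2\right) = \left(617 + \frac{1}{-9}\right) \left(-2\right) = \left(617 - \frac{1}{9}\right) \left(-2\right) = \frac{5552}{9} \left(-2\right) = - \frac{11104}{9}$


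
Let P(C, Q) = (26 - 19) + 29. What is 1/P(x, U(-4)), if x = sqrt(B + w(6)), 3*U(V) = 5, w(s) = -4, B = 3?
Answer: 1/36 ≈ 0.027778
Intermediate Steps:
U(V) = 5/3 (U(V) = (1/3)*5 = 5/3)
x = I (x = sqrt(3 - 4) = sqrt(-1) = I ≈ 1.0*I)
P(C, Q) = 36 (P(C, Q) = 7 + 29 = 36)
1/P(x, U(-4)) = 1/36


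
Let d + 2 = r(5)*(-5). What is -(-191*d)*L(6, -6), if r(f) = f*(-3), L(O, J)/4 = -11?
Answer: -613492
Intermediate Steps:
L(O, J) = -44 (L(O, J) = 4*(-11) = -44)
r(f) = -3*f
d = 73 (d = -2 - 3*5*(-5) = -2 - 15*(-5) = -2 + 75 = 73)
-(-191*d)*L(6, -6) = -(-191*73)*(-44) = -(-13943)*(-44) = -1*613492 = -613492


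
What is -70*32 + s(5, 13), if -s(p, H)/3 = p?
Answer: -2255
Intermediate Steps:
s(p, H) = -3*p
-70*32 + s(5, 13) = -70*32 - 3*5 = -2240 - 15 = -2255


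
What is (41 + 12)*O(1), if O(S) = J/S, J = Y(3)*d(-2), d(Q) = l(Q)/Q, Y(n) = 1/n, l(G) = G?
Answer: 53/3 ≈ 17.667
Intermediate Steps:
d(Q) = 1 (d(Q) = Q/Q = 1)
J = 1/3 ≈ 0.33333
O(S) = 1/(3*S)
(41 + 12)*O(1) = (41 + 12)*((1/3)/1) = 53*((1/3)*1) = 53*(1/3) = 53/3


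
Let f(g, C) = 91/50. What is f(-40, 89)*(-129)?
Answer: -11739/50 ≈ -234.78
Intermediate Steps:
f(g, C) = 91/50 (f(g, C) = 91*(1/50) = 91/50)
f(-40, 89)*(-129) = (91/50)*(-129) = -11739/50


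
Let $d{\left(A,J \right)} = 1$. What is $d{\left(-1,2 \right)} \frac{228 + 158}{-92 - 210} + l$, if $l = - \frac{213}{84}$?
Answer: $- \frac{16125}{4228} \approx -3.8139$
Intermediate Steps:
$l = - \frac{71}{28}$ ($l = \left(-213\right) \frac{1}{84} = - \frac{71}{28} \approx -2.5357$)
$d{\left(-1,2 \right)} \frac{228 + 158}{-92 - 210} + l = 1 \frac{228 + 158}{-92 - 210} - \frac{71}{28} = 1 \frac{386}{-302} - \frac{71}{28} = 1 \cdot 386 \left(- \frac{1}{302}\right) - \frac{71}{28} = 1 \left(- \frac{193}{151}\right) - \frac{71}{28} = - \frac{193}{151} - \frac{71}{28} = - \frac{16125}{4228}$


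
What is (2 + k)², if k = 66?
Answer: 4624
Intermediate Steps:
(2 + k)² = (2 + 66)² = 68² = 4624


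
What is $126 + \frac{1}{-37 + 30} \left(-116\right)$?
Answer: $\frac{998}{7} \approx 142.57$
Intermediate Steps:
$126 + \frac{1}{-37 + 30} \left(-116\right) = 126 + \frac{1}{-7} \left(-116\right) = 126 - - \frac{116}{7} = 126 + \frac{116}{7} = \frac{998}{7}$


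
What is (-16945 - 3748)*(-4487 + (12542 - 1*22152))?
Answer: 291709221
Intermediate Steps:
(-16945 - 3748)*(-4487 + (12542 - 1*22152)) = -20693*(-4487 + (12542 - 22152)) = -20693*(-4487 - 9610) = -20693*(-14097) = 291709221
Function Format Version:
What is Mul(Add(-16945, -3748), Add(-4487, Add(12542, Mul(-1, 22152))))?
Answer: 291709221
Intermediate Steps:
Mul(Add(-16945, -3748), Add(-4487, Add(12542, Mul(-1, 22152)))) = Mul(-20693, Add(-4487, Add(12542, -22152))) = Mul(-20693, Add(-4487, -9610)) = Mul(-20693, -14097) = 291709221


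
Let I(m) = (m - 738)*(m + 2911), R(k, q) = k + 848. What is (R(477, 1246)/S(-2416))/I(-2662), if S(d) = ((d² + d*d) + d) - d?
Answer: -53/395332128768 ≈ -1.3406e-10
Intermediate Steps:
R(k, q) = 848 + k
I(m) = (-738 + m)*(2911 + m)
S(d) = 2*d² (S(d) = ((d² + d²) + d) - d = (2*d² + d) - d = (d + 2*d²) - d = 2*d²)
(R(477, 1246)/S(-2416))/I(-2662) = ((848 + 477)/((2*(-2416)²)))/(-2148318 + (-2662)² + 2173*(-2662)) = (1325/((2*5837056)))/(-2148318 + 7086244 - 5784526) = (1325/11674112)/(-846600) = (1325*(1/11674112))*(-1/846600) = (1325/11674112)*(-1/846600) = -53/395332128768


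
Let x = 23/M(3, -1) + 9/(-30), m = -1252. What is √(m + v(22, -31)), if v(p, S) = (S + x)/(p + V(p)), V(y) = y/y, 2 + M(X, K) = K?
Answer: I*√596883810/690 ≈ 35.408*I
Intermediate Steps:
M(X, K) = -2 + K
V(y) = 1
x = -239/30 (x = 23/(-2 - 1) + 9/(-30) = 23/(-3) + 9*(-1/30) = 23*(-⅓) - 3/10 = -23/3 - 3/10 = -239/30 ≈ -7.9667)
v(p, S) = (-239/30 + S)/(1 + p) (v(p, S) = (S - 239/30)/(p + 1) = (-239/30 + S)/(1 + p))
√(m + v(22, -31)) = √(-1252 + (-239/30 - 31)/(1 + 22)) = √(-1252 - 1169/30/23) = √(-1252 + (1/23)*(-1169/30)) = √(-1252 - 1169/690) = √(-865049/690) = I*√596883810/690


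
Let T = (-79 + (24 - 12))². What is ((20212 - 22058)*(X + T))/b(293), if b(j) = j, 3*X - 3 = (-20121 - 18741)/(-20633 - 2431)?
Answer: -15932566637/563146 ≈ -28292.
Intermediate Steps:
T = 4489 (T = (-79 + 12)² = (-67)² = 4489)
X = 6003/3844 (X = 1 + ((-20121 - 18741)/(-20633 - 2431))/3 = 1 + (-38862/(-23064))/3 = 1 + (-38862*(-1/23064))/3 = 1 + (⅓)*(6477/3844) = 1 + 2159/3844 = 6003/3844 ≈ 1.5617)
((20212 - 22058)*(X + T))/b(293) = ((20212 - 22058)*(6003/3844 + 4489))/293 = -1846*17261719/3844*(1/293) = -15932566637/1922*1/293 = -15932566637/563146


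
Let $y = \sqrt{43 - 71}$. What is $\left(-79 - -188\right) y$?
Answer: $218 i \sqrt{7} \approx 576.77 i$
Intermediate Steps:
$y = 2 i \sqrt{7}$ ($y = \sqrt{-28} = 2 i \sqrt{7} \approx 5.2915 i$)
$\left(-79 - -188\right) y = \left(-79 - -188\right) 2 i \sqrt{7} = \left(-79 + 188\right) 2 i \sqrt{7} = 109 \cdot 2 i \sqrt{7} = 218 i \sqrt{7}$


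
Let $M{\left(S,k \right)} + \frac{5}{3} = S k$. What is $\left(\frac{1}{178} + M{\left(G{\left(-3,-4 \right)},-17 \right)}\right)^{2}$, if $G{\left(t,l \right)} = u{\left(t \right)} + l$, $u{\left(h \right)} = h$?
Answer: $\frac{3926150281}{285156} \approx 13768.0$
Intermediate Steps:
$G{\left(t,l \right)} = l + t$ ($G{\left(t,l \right)} = t + l = l + t$)
$M{\left(S,k \right)} = - \frac{5}{3} + S k$
$\left(\frac{1}{178} + M{\left(G{\left(-3,-4 \right)},-17 \right)}\right)^{2} = \left(\frac{1}{178} - \left(\frac{5}{3} - \left(-4 - 3\right) \left(-17\right)\right)\right)^{2} = \left(\frac{1}{178} - - \frac{352}{3}\right)^{2} = \left(\frac{1}{178} + \left(- \frac{5}{3} + 119\right)\right)^{2} = \left(\frac{1}{178} + \frac{352}{3}\right)^{2} = \left(\frac{62659}{534}\right)^{2} = \frac{3926150281}{285156}$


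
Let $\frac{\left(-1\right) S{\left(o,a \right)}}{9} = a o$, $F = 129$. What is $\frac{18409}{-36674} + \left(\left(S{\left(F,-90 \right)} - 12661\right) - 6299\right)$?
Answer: $\frac{3136708811}{36674} \approx 85530.0$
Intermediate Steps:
$S{\left(o,a \right)} = - 9 a o$
$\frac{18409}{-36674} + \left(\left(S{\left(F,-90 \right)} - 12661\right) - 6299\right) = \frac{18409}{-36674} - \left(18960 - 104490\right) = 18409 \left(- \frac{1}{36674}\right) + \left(\left(104490 - 12661\right) - 6299\right) = - \frac{18409}{36674} + \left(91829 - 6299\right) = - \frac{18409}{36674} + 85530 = \frac{3136708811}{36674}$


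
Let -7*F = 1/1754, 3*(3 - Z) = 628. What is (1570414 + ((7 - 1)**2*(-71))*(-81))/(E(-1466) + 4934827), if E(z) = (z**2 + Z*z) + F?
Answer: 65470593300/272073150031 ≈ 0.24064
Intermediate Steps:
Z = -619/3 (Z = 3 - 1/3*628 = 3 - 628/3 = -619/3 ≈ -206.33)
F = -1/12278 (F = -1/7/1754 = -1/7*1/1754 = -1/12278 ≈ -8.1446e-5)
E(z) = -1/12278 + z**2 - 619*z/3 (E(z) = (z**2 - 619*z/3) - 1/12278 = -1/12278 + z**2 - 619*z/3)
(1570414 + ((7 - 1)**2*(-71))*(-81))/(E(-1466) + 4934827) = (1570414 + ((7 - 1)**2*(-71))*(-81))/((-1/12278 + (-1466)**2 - 619/3*(-1466)) + 4934827) = (1570414 + (6**2*(-71))*(-81))/((-1/12278 + 2149156 + 907454/3) + 4934827) = (1570414 + (36*(-71))*(-81))/(90303732313/36834 + 4934827) = (1570414 - 2556*(-81))/(272073150031/36834) = (1570414 + 207036)*(36834/272073150031) = 1777450*(36834/272073150031) = 65470593300/272073150031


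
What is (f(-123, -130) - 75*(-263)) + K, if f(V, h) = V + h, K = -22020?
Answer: -2548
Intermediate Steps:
(f(-123, -130) - 75*(-263)) + K = ((-123 - 130) - 75*(-263)) - 22020 = (-253 + 19725) - 22020 = 19472 - 22020 = -2548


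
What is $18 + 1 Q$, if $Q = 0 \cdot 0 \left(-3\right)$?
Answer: $18$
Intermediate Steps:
$Q = 0$ ($Q = 0 \left(-3\right) = 0$)
$18 + 1 Q = 18 + 1 \cdot 0 = 18 + 0 = 18$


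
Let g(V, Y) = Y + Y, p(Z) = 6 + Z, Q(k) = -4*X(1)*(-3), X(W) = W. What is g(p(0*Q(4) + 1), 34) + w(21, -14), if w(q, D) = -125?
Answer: -57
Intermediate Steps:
Q(k) = 12 (Q(k) = -4*1*(-3) = -4*(-3) = 12)
g(V, Y) = 2*Y
g(p(0*Q(4) + 1), 34) + w(21, -14) = 2*34 - 125 = 68 - 125 = -57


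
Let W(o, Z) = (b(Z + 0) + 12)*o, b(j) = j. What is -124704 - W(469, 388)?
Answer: -312304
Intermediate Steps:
W(o, Z) = o*(12 + Z) (W(o, Z) = ((Z + 0) + 12)*o = (Z + 12)*o = (12 + Z)*o = o*(12 + Z))
-124704 - W(469, 388) = -124704 - 469*(12 + 388) = -124704 - 469*400 = -124704 - 1*187600 = -124704 - 187600 = -312304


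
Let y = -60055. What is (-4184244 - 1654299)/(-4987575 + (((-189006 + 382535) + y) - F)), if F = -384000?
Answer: 5838543/4470101 ≈ 1.3061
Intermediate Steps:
(-4184244 - 1654299)/(-4987575 + (((-189006 + 382535) + y) - F)) = (-4184244 - 1654299)/(-4987575 + (((-189006 + 382535) - 60055) - 1*(-384000))) = -5838543/(-4987575 + ((193529 - 60055) + 384000)) = -5838543/(-4987575 + (133474 + 384000)) = -5838543/(-4987575 + 517474) = -5838543/(-4470101) = -5838543*(-1/4470101) = 5838543/4470101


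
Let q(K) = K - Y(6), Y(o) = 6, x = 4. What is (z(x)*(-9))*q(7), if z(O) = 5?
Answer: -45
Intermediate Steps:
q(K) = -6 + K (q(K) = K - 1*6 = K - 6 = -6 + K)
(z(x)*(-9))*q(7) = (5*(-9))*(-6 + 7) = -45*1 = -45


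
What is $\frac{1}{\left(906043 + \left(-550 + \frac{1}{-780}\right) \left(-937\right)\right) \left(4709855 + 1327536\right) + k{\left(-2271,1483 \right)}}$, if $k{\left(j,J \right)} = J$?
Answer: $\frac{780}{6693579796609247} \approx 1.1653 \cdot 10^{-13}$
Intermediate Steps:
$\frac{1}{\left(906043 + \left(-550 + \frac{1}{-780}\right) \left(-937\right)\right) \left(4709855 + 1327536\right) + k{\left(-2271,1483 \right)}} = \frac{1}{\left(906043 + \left(-550 + \frac{1}{-780}\right) \left(-937\right)\right) \left(4709855 + 1327536\right) + 1483} = \frac{1}{\left(906043 + \left(-550 - \frac{1}{780}\right) \left(-937\right)\right) 6037391 + 1483} = \frac{1}{\left(906043 - - \frac{401973937}{780}\right) 6037391 + 1483} = \frac{1}{\left(906043 + \frac{401973937}{780}\right) 6037391 + 1483} = \frac{1}{\frac{1108687477}{780} \cdot 6037391 + 1483} = \frac{1}{\frac{6693579795452507}{780} + 1483} = \frac{1}{\frac{6693579796609247}{780}} = \frac{780}{6693579796609247}$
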